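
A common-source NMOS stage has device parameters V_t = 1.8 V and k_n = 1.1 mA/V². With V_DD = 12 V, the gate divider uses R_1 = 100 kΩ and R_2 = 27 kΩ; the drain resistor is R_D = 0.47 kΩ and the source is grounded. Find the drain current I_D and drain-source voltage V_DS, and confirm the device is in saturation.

V_G = V_DD·R_2/(R_1+R_2) = 12×27/127 = 2.55 V. With the source grounded, V_GS = V_G = 2.55 V.
Assume saturation: I_D = (k_n/2)(V_GS − V_t)² = (1.1/2)×(2.55 − 1.8)² = 0.55×0.751² = 0.31 mA.
V_DS = V_DD − I_D·R_D = 12 − 0.31×0.47 = 11.9 V.
Saturation requires V_DS ≥ V_GS − V_t = 0.751 V; 11.9 ≥ 0.751 ✓.

I_D ≈ 0.31 mA, V_DS ≈ 12 V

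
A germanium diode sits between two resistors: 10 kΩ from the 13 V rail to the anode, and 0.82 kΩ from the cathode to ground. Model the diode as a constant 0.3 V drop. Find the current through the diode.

The two resistors are in series with the diode, so KVL gives 13 = I·10 + 0.3 + I·0.82.
I = (13 − 0.3) / (10 + 0.82) kΩ = 12.7 / 10.8 = 1.17 mA.

I ≈ 1.2 mA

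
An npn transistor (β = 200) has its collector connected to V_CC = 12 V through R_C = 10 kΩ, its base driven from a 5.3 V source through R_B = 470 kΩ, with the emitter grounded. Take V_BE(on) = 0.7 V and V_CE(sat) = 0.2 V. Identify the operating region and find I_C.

saturation; I_C ≈ 1.2 mA

Assume active: I_B = (5.3 − 0.7)/470 = 0.00979 mA, giving I_C = β·I_B = 1.96 mA.
But then V_CE = 12 − 1.96×10 = -7.57 V < V_CE(sat) = 0.2 V — impossible in the active region.
So the transistor is saturated. With V_CE = 0.2 V, I_C = (V_CC − 0.2)/R_C = 11.8/10 = 1.18 mA.
Check: β·I_B = 1.96 mA > I_C = 1.18 mA, confirming saturation.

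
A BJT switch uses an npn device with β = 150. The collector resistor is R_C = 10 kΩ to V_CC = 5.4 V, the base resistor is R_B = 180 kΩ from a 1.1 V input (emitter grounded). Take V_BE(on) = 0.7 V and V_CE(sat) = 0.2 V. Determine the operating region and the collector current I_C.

Assume active. Base-emitter loop: I_B = (V_BB − V_BE)/R_B = (1.1 − 0.7)/180 = 0.00222 mA.
I_C = β·I_B = 150×0.00222 = 0.333 mA.
V_CE = V_CC − I_C·R_C = 5.4 − 0.333×10 = 2.07 V > V_CE(sat), so the active-region assumption holds.

active; I_C ≈ 0.33 mA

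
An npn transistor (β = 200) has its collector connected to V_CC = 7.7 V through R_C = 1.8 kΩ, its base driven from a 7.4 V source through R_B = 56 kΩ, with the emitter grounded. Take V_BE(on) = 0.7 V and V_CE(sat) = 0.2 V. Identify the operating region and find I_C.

saturation; I_C ≈ 4.2 mA

Assume active: I_B = (7.4 − 0.7)/56 = 0.12 mA, giving I_C = β·I_B = 23.9 mA.
But then V_CE = 7.7 − 23.9×1.8 = -35.4 V < V_CE(sat) = 0.2 V — impossible in the active region.
So the transistor is saturated. With V_CE = 0.2 V, I_C = (V_CC − 0.2)/R_C = 7.5/1.8 = 4.17 mA.
Check: β·I_B = 23.9 mA > I_C = 4.17 mA, confirming saturation.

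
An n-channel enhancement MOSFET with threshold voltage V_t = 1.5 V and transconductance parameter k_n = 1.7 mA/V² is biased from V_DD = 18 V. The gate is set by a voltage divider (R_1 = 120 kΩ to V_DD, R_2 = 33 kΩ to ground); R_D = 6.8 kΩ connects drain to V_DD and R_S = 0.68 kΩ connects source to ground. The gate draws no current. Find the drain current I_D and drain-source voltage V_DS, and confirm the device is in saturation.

I_D ≈ 1.5 mA, V_DS ≈ 6.6 V

V_G = V_DD·R_2/(R_1+R_2) = 18×33/153 = 3.88 V.
Assume saturation: I_D = (k_n/2)(V_GS − V_t)² with V_GS = V_G − I_D·R_S = 3.88 − 0.68·I_D.
Substituting gives 0.393·I_D² − 3.75·I_D + 4.82 = 0, with roots I_D = 1.53 or 8.02 mA.
The root I_D = 8.02 mA gives V_GS = -1.57 V ≤ V_t, so take I_D = 1.53 mA.
Then V_GS = 2.84 V and V_DS = V_DD − I_D(R_D+R_S) = 18 − 1.53×7.48 = 6.55 V.
Saturation requires V_DS ≥ V_GS − V_t = 1.34 V; 6.55 ≥ 1.34 ✓.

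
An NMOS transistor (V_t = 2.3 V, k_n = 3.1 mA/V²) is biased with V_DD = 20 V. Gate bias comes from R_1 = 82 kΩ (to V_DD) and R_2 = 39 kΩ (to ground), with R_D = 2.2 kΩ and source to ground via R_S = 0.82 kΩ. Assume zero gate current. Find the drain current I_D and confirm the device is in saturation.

V_G = V_DD·R_2/(R_1+R_2) = 20×39/121 = 6.45 V.
Assume saturation: I_D = (k_n/2)(V_GS − V_t)² with V_GS = V_G − I_D·R_S = 6.45 − 0.82·I_D.
Substituting gives 1.04·I_D² − 11.5·I_D + 26.6 = 0, with roots I_D = 3.28 or 7.79 mA.
The root I_D = 7.79 mA gives V_GS = 0.0581 V ≤ V_t, so take I_D = 3.28 mA.
Then V_GS = 3.76 V and V_DS = V_DD − I_D(R_D+R_S) = 20 − 3.28×3.02 = 10.1 V.
Saturation requires V_DS ≥ V_GS − V_t = 1.46 V; 10.1 ≥ 1.46 ✓.

I_D ≈ 3.3 mA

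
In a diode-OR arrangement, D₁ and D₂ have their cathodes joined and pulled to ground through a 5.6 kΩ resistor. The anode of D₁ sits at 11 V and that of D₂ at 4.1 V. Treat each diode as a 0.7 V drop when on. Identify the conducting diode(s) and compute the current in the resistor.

Only D₁ conducts; I_R ≈ 1.8 mA

Assume both conduct. Then node N would need to be at both 11−0.7 = 10.3 V and 4.1−0.7 = 3.4 V, which is impossible.
Assume only D₁ conducts: V_N = 11 − 0.7 = 10.3 V, so I_R = 10.3/5.6 = 1.84 mA.
Check D₂: its anode-to-cathode voltage is 4.1 − 10.3 = -6.2 V < 0.7 V, so it is off. The assumption is consistent.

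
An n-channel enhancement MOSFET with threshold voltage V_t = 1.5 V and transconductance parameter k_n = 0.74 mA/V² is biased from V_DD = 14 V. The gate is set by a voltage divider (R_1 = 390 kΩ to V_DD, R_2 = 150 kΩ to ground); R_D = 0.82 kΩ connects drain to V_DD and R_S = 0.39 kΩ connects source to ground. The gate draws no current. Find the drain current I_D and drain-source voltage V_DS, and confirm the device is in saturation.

V_G = V_DD·R_2/(R_1+R_2) = 14×150/540 = 3.89 V.
Assume saturation: I_D = (k_n/2)(V_GS − V_t)² with V_GS = V_G − I_D·R_S = 3.89 − 0.39·I_D.
Substituting gives 0.0563·I_D² − 1.69·I_D + 2.11 = 0, with roots I_D = 1.31 or 28.7 mA.
The root I_D = 28.7 mA gives V_GS = -7.31 V ≤ V_t, so take I_D = 1.31 mA.
Then V_GS = 3.38 V and V_DS = V_DD − I_D(R_D+R_S) = 14 − 1.31×1.21 = 12.4 V.
Saturation requires V_DS ≥ V_GS − V_t = 1.88 V; 12.4 ≥ 1.88 ✓.

I_D ≈ 1.3 mA, V_DS ≈ 12 V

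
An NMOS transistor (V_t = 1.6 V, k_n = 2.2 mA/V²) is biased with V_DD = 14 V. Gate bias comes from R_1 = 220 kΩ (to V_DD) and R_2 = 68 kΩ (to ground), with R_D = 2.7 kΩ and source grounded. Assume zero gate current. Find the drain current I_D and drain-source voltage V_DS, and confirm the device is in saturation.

I_D ≈ 3.2 mA, V_DS ≈ 5.4 V

V_G = V_DD·R_2/(R_1+R_2) = 14×68/288 = 3.31 V. With the source grounded, V_GS = V_G = 3.31 V.
Assume saturation: I_D = (k_n/2)(V_GS − V_t)² = (2.2/2)×(3.31 − 1.6)² = 1.1×1.71² = 3.2 mA.
V_DS = V_DD − I_D·R_D = 14 − 3.2×2.7 = 5.36 V.
Saturation requires V_DS ≥ V_GS − V_t = 1.71 V; 5.36 ≥ 1.71 ✓.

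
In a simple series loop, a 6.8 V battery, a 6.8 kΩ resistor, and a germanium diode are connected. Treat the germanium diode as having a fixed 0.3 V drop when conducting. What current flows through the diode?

KVL around the loop: 6.8 = V_D + I·R = 0.3 + I × 6.8 kΩ.
So I = (6.8 − 0.3) / 6.8 kΩ = 6.5 / 6.8 = 0.956 mA.

I ≈ 0.96 mA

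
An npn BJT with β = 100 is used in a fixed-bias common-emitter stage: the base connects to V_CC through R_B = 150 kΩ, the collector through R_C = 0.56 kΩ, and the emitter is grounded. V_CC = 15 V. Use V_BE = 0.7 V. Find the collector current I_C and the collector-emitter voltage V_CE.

I_C ≈ 9.5 mA, V_CE ≈ 9.7 V

Base loop: V_CC = I_B·R_B + V_BE, so I_B = (15 − 0.7)/150 kΩ = 0.0953 mA.
In the active region I_C = β·I_B = 100 × 0.0953 = 9.53 mA.
Collector loop: V_CE = V_CC − I_C·R_C = 15 − 9.53×0.56 = 9.66 V.
Since V_CE = 9.66 V > V_CE(sat) ≈ 0.2 V, the transistor is in the active region as assumed.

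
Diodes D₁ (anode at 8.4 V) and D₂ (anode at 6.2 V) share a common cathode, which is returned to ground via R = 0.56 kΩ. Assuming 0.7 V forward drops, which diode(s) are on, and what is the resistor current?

Only D₁ conducts; I_R ≈ 14 mA

Assume both conduct. Then node N would need to be at both 8.4−0.7 = 7.7 V and 6.2−0.7 = 5.5 V, which is impossible.
Assume only D₁ conducts: V_N = 8.4 − 0.7 = 7.7 V, so I_R = 7.7/0.56 = 13.7 mA.
Check D₂: its anode-to-cathode voltage is 6.2 − 7.7 = -1.5 V < 0.7 V, so it is off. The assumption is consistent.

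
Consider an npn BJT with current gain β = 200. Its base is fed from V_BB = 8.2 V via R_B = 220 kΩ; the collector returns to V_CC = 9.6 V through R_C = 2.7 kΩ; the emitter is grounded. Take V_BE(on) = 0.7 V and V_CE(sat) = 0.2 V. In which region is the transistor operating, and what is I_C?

Assume active: I_B = (8.2 − 0.7)/220 = 0.0341 mA, giving I_C = β·I_B = 6.82 mA.
But then V_CE = 9.6 − 6.82×2.7 = -8.81 V < V_CE(sat) = 0.2 V — impossible in the active region.
So the transistor is saturated. With V_CE = 0.2 V, I_C = (V_CC − 0.2)/R_C = 9.4/2.7 = 3.48 mA.
Check: β·I_B = 6.82 mA > I_C = 3.48 mA, confirming saturation.

saturation; I_C ≈ 3.5 mA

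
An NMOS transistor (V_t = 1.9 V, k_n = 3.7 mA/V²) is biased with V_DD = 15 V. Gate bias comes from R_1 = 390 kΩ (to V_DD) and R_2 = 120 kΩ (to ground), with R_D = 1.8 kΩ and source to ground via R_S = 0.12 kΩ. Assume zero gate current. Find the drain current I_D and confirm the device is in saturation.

V_G = V_DD·R_2/(R_1+R_2) = 15×120/510 = 3.53 V.
Assume saturation: I_D = (k_n/2)(V_GS − V_t)² with V_GS = V_G − I_D·R_S = 3.53 − 0.12·I_D.
Substituting gives 0.0266·I_D² − 1.72·I_D + 4.91 = 0, with roots I_D = 2.99 or 61.7 mA.
The root I_D = 61.7 mA gives V_GS = -3.88 V ≤ V_t, so take I_D = 2.99 mA.
Then V_GS = 3.17 V and V_DS = V_DD − I_D(R_D+R_S) = 15 − 2.99×1.92 = 9.26 V.
Saturation requires V_DS ≥ V_GS − V_t = 1.27 V; 9.26 ≥ 1.27 ✓.

I_D ≈ 3 mA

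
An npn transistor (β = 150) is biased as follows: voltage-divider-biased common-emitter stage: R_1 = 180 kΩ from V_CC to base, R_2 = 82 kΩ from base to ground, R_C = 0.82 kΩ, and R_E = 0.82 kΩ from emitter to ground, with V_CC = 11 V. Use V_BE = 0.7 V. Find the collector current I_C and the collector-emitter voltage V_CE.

Thevenize the base divider: V_Th = V_CC·R_2/(R_1+R_2) = 11×82/262 = 3.44 V, R_Th = R_1‖R_2 = 56.3 kΩ.
Base-emitter loop: V_Th = I_B·R_Th + V_BE + (β+1)I_B·R_E, so I_B = (3.44 − 0.7) / (56.3 + 151×0.82) = 0.0152 mA.
I_C = β·I_B = 150×0.0152 = 2.28 mA, and I_E = (β+1)I_B = 2.3 mA.
V_CE = V_CC − I_C·R_C − I_E·R_E = 11 − 2.28×0.82 − 2.3×0.82 = 7.24 V.
V_CE = 7.24 V > 0.2 V confirms active-region operation.

I_C ≈ 2.3 mA, V_CE ≈ 7.2 V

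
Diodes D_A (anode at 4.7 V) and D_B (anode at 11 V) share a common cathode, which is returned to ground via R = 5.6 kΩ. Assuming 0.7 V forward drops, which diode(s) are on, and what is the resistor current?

Only D_B conducts; I_R ≈ 1.8 mA

Assume both conduct. Then node N would need to be at both 4.7−0.7 = 4 V and 11−0.7 = 10.3 V, which is impossible.
Assume only D_B conducts: V_N = 11 − 0.7 = 10.3 V, so I_R = 10.3/5.6 = 1.84 mA.
Check D_A: its anode-to-cathode voltage is 4.7 − 10.3 = -5.6 V < 0.7 V, so it is off. The assumption is consistent.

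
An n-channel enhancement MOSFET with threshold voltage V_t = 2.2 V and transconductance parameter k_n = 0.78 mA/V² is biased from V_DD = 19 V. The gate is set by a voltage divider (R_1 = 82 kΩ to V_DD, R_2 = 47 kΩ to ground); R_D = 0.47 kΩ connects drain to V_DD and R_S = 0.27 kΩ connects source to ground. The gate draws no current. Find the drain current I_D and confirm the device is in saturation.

I_D ≈ 4.7 mA

V_G = V_DD·R_2/(R_1+R_2) = 19×47/129 = 6.92 V.
Assume saturation: I_D = (k_n/2)(V_GS − V_t)² with V_GS = V_G − I_D·R_S = 6.92 − 0.27·I_D.
Substituting gives 0.0284·I_D² − 1.99·I_D + 8.7 = 0, with roots I_D = 4.67 or 65.5 mA.
The root I_D = 65.5 mA gives V_GS = -10.8 V ≤ V_t, so take I_D = 4.67 mA.
Then V_GS = 5.66 V and V_DS = V_DD − I_D(R_D+R_S) = 19 − 4.67×0.74 = 15.5 V.
Saturation requires V_DS ≥ V_GS − V_t = 3.46 V; 15.5 ≥ 3.46 ✓.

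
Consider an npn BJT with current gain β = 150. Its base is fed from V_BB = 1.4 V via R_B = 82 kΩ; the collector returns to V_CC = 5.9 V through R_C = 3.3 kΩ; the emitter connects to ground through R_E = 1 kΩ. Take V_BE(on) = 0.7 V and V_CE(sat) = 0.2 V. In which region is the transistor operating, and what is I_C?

Assume active. Base-emitter loop: I_B = (V_BB − V_BE)/(R_B + (β+1)R_E) = (1.4 − 0.7)/(82 + 151×1) = 0.003 mA.
I_C = β·I_B = 150×0.003 = 0.451 mA.
V_CE = V_CC − I_C·R_C − I_E·R_E = 5.9 − 0.451×3.3 − 0.454×1 = 3.96 V > V_CE(sat), so the active-region assumption holds.

active; I_C ≈ 0.45 mA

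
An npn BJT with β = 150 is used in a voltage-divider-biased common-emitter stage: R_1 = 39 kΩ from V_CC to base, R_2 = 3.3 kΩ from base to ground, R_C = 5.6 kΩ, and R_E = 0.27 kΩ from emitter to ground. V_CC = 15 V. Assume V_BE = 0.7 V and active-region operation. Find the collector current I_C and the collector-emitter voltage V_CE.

Thevenize the base divider: V_Th = V_CC·R_2/(R_1+R_2) = 15×3.3/42.3 = 1.17 V, R_Th = R_1‖R_2 = 3.04 kΩ.
Base-emitter loop: V_Th = I_B·R_Th + V_BE + (β+1)I_B·R_E, so I_B = (1.17 − 0.7) / (3.04 + 151×0.27) = 0.0107 mA.
I_C = β·I_B = 150×0.0107 = 1.61 mA, and I_E = (β+1)I_B = 1.62 mA.
V_CE = V_CC − I_C·R_C − I_E·R_E = 15 − 1.61×5.6 − 1.62×0.27 = 5.55 V.
V_CE = 5.55 V > 0.2 V confirms active-region operation.

I_C ≈ 1.6 mA, V_CE ≈ 5.5 V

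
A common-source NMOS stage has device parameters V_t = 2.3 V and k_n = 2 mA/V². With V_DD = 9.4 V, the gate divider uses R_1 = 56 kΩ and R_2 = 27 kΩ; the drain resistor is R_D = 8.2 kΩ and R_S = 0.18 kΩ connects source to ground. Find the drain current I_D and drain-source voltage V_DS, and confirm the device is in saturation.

V_G = V_DD·R_2/(R_1+R_2) = 9.4×27/83 = 3.06 V.
Assume saturation: I_D = (k_n/2)(V_GS − V_t)² with V_GS = V_G − I_D·R_S = 3.06 − 0.18·I_D.
Substituting gives 0.0324·I_D² − 1.27·I_D + 0.574 = 0, with roots I_D = 0.457 or 38.8 mA.
The root I_D = 38.8 mA gives V_GS = -3.93 V ≤ V_t, so take I_D = 0.457 mA.
Then V_GS = 2.98 V and V_DS = V_DD − I_D(R_D+R_S) = 9.4 − 0.457×8.38 = 5.57 V.
Saturation requires V_DS ≥ V_GS − V_t = 0.676 V; 5.57 ≥ 0.676 ✓.

I_D ≈ 0.46 mA, V_DS ≈ 5.6 V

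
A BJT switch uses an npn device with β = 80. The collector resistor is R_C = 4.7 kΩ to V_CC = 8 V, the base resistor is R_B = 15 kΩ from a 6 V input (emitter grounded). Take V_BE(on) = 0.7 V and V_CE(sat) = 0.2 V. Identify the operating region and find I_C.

Assume active: I_B = (6 − 0.7)/15 = 0.353 mA, giving I_C = β·I_B = 28.3 mA.
But then V_CE = 8 − 28.3×4.7 = -125 V < V_CE(sat) = 0.2 V — impossible in the active region.
So the transistor is saturated. With V_CE = 0.2 V, I_C = (V_CC − 0.2)/R_C = 7.8/4.7 = 1.66 mA.
Check: β·I_B = 28.3 mA > I_C = 1.66 mA, confirming saturation.

saturation; I_C ≈ 1.7 mA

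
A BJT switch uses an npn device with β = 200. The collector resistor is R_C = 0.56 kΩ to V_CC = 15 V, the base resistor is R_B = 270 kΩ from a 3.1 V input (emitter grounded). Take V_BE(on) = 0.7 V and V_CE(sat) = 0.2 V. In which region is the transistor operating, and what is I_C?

active; I_C ≈ 1.8 mA

Assume active. Base-emitter loop: I_B = (V_BB − V_BE)/R_B = (3.1 − 0.7)/270 = 0.00889 mA.
I_C = β·I_B = 200×0.00889 = 1.78 mA.
V_CE = V_CC − I_C·R_C = 15 − 1.78×0.56 = 14 V > V_CE(sat), so the active-region assumption holds.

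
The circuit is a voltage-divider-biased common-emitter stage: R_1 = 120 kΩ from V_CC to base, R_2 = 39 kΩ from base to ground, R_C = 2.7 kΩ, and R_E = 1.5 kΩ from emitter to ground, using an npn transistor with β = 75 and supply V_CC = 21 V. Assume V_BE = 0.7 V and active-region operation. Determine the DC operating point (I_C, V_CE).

I_C ≈ 2.3 mA, V_CE ≈ 11 V

Thevenize the base divider: V_Th = V_CC·R_2/(R_1+R_2) = 21×39/159 = 5.15 V, R_Th = R_1‖R_2 = 29.4 kΩ.
Base-emitter loop: V_Th = I_B·R_Th + V_BE + (β+1)I_B·R_E, so I_B = (5.15 − 0.7) / (29.4 + 76×1.5) = 0.031 mA.
I_C = β·I_B = 75×0.031 = 2.33 mA, and I_E = (β+1)I_B = 2.36 mA.
V_CE = V_CC − I_C·R_C − I_E·R_E = 21 − 2.33×2.7 − 2.36×1.5 = 11.2 V.
V_CE = 11.2 V > 0.2 V confirms active-region operation.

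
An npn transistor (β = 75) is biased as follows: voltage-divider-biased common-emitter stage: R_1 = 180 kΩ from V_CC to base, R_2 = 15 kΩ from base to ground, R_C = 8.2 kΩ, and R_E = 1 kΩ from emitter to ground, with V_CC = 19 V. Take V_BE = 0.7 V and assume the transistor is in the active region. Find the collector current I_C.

Thevenize the base divider: V_Th = V_CC·R_2/(R_1+R_2) = 19×15/195 = 1.46 V, R_Th = R_1‖R_2 = 13.8 kΩ.
Base-emitter loop: V_Th = I_B·R_Th + V_BE + (β+1)I_B·R_E, so I_B = (1.46 − 0.7) / (13.8 + 76×1) = 0.00848 mA.
I_C = β·I_B = 75×0.00848 = 0.636 mA, and I_E = (β+1)I_B = 0.644 mA.
V_CE = V_CC − I_C·R_C − I_E·R_E = 19 − 0.636×8.2 − 0.644×1 = 13.1 V.
V_CE = 13.1 V > 0.2 V confirms active-region operation.

I_C ≈ 0.64 mA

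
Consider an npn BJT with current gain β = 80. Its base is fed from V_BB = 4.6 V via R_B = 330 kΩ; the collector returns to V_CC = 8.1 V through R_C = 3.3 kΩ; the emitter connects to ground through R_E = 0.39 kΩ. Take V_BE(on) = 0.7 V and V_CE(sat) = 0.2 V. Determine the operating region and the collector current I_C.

Assume active. Base-emitter loop: I_B = (V_BB − V_BE)/(R_B + (β+1)R_E) = (4.6 − 0.7)/(330 + 81×0.39) = 0.0108 mA.
I_C = β·I_B = 80×0.0108 = 0.863 mA.
V_CE = V_CC − I_C·R_C − I_E·R_E = 8.1 − 0.863×3.3 − 0.874×0.39 = 4.91 V > V_CE(sat), so the active-region assumption holds.

active; I_C ≈ 0.86 mA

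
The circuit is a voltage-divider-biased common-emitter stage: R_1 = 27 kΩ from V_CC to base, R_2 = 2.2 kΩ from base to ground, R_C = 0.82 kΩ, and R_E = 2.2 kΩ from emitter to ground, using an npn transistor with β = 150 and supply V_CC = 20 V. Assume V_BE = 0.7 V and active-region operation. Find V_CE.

V_CE ≈ 19 V

Thevenize the base divider: V_Th = V_CC·R_2/(R_1+R_2) = 20×2.2/29.2 = 1.51 V, R_Th = R_1‖R_2 = 2.03 kΩ.
Base-emitter loop: V_Th = I_B·R_Th + V_BE + (β+1)I_B·R_E, so I_B = (1.51 − 0.7) / (2.03 + 151×2.2) = 0.00241 mA.
I_C = β·I_B = 150×0.00241 = 0.362 mA, and I_E = (β+1)I_B = 0.365 mA.
V_CE = V_CC − I_C·R_C − I_E·R_E = 20 − 0.362×0.82 − 0.365×2.2 = 18.9 V.
V_CE = 18.9 V > 0.2 V confirms active-region operation.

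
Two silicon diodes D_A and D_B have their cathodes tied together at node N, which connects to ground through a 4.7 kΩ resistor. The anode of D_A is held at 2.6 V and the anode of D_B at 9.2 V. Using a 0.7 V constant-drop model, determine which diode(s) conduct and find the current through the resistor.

Only D_B conducts; I_R ≈ 1.8 mA

Assume both conduct. Then node N would need to be at both 2.6−0.7 = 1.9 V and 9.2−0.7 = 8.5 V, which is impossible.
Assume only D_B conducts: V_N = 9.2 − 0.7 = 8.5 V, so I_R = 8.5/4.7 = 1.81 mA.
Check D_A: its anode-to-cathode voltage is 2.6 − 8.5 = -5.9 V < 0.7 V, so it is off. The assumption is consistent.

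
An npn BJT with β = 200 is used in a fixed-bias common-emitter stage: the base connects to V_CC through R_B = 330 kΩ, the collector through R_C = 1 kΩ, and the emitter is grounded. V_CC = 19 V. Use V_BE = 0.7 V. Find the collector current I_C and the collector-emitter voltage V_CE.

I_C ≈ 11 mA, V_CE ≈ 7.9 V

Base loop: V_CC = I_B·R_B + V_BE, so I_B = (19 − 0.7)/330 kΩ = 0.0555 mA.
In the active region I_C = β·I_B = 200 × 0.0555 = 11.1 mA.
Collector loop: V_CE = V_CC − I_C·R_C = 19 − 11.1×1 = 7.91 V.
Since V_CE = 7.91 V > V_CE(sat) ≈ 0.2 V, the transistor is in the active region as assumed.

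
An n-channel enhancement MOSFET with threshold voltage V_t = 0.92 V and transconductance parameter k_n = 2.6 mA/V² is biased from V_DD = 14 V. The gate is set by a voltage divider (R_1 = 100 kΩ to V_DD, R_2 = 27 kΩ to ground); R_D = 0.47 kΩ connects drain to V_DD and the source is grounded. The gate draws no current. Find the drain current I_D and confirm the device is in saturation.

V_G = V_DD·R_2/(R_1+R_2) = 14×27/127 = 2.98 V. With the source grounded, V_GS = V_G = 2.98 V.
Assume saturation: I_D = (k_n/2)(V_GS − V_t)² = (2.6/2)×(2.98 − 0.92)² = 1.3×2.06² = 5.5 mA.
V_DS = V_DD − I_D·R_D = 14 − 5.5×0.47 = 11.4 V.
Saturation requires V_DS ≥ V_GS − V_t = 2.06 V; 11.4 ≥ 2.06 ✓.

I_D ≈ 5.5 mA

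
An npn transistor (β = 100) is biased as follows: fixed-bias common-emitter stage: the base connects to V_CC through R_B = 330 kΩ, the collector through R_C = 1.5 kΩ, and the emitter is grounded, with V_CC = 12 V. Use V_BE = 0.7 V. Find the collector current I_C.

I_C ≈ 3.4 mA

Base loop: V_CC = I_B·R_B + V_BE, so I_B = (12 − 0.7)/330 kΩ = 0.0342 mA.
In the active region I_C = β·I_B = 100 × 0.0342 = 3.42 mA.
Collector loop: V_CE = V_CC − I_C·R_C = 12 − 3.42×1.5 = 6.86 V.
Since V_CE = 6.86 V > V_CE(sat) ≈ 0.2 V, the transistor is in the active region as assumed.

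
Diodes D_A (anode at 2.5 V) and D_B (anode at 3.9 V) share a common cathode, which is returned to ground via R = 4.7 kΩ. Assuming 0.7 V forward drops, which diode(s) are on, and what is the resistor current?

Only D_B conducts; I_R ≈ 0.68 mA

Assume both conduct. Then node N would need to be at both 2.5−0.7 = 1.8 V and 3.9−0.7 = 3.2 V, which is impossible.
Assume only D_B conducts: V_N = 3.9 − 0.7 = 3.2 V, so I_R = 3.2/4.7 = 0.681 mA.
Check D_A: its anode-to-cathode voltage is 2.5 − 3.2 = -0.7 V < 0.7 V, so it is off. The assumption is consistent.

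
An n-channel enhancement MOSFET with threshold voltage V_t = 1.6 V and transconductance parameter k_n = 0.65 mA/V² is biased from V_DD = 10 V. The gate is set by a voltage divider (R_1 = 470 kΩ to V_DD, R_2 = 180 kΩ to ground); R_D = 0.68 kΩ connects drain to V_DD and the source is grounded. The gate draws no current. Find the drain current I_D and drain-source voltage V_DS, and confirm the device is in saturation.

V_G = V_DD·R_2/(R_1+R_2) = 10×180/650 = 2.77 V. With the source grounded, V_GS = V_G = 2.77 V.
Assume saturation: I_D = (k_n/2)(V_GS − V_t)² = (0.65/2)×(2.77 − 1.6)² = 0.325×1.17² = 0.444 mA.
V_DS = V_DD − I_D·R_D = 10 − 0.444×0.68 = 9.7 V.
Saturation requires V_DS ≥ V_GS − V_t = 1.17 V; 9.7 ≥ 1.17 ✓.

I_D ≈ 0.44 mA, V_DS ≈ 9.7 V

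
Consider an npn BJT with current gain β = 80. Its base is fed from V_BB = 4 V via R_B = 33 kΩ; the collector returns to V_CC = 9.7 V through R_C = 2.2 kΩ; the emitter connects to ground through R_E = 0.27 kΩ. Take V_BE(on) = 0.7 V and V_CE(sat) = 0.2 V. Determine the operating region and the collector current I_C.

saturation; I_C ≈ 3.8 mA

Assume active: I_B = (4 − 0.7)/(33 + 81×0.27) = 0.0601 mA, I_C = β·I_B = 4.81 mA.
Then V_CE = 9.7 − 4.81×2.2 − 4.87×0.27 = -2.2 V < 0.2 V — the active assumption fails.
Re-solve with V_CE = 0.2 V. KCL at the emitter: V_E/R_E = (V_BB−0.7−V_E)/R_B + (V_CC−0.2−V_E)/R_C, giving V_E = 1.05 V.
I_C = (V_CC − 0.2 − V_E)/R_C = (9.5 − 1.05)/2.2 = 3.84 mA.
Check: I_B = (3.3 − 1.05)/33 = 0.068 mA, and β·I_B = 5.44 mA > I_C, confirming saturation.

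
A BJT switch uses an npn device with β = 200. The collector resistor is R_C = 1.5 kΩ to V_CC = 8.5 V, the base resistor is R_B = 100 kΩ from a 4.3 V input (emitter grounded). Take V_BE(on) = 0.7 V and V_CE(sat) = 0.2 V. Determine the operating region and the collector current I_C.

Assume active: I_B = (4.3 − 0.7)/100 = 0.036 mA, giving I_C = β·I_B = 7.2 mA.
But then V_CE = 8.5 − 7.2×1.5 = -2.3 V < V_CE(sat) = 0.2 V — impossible in the active region.
So the transistor is saturated. With V_CE = 0.2 V, I_C = (V_CC − 0.2)/R_C = 8.3/1.5 = 5.53 mA.
Check: β·I_B = 7.2 mA > I_C = 5.53 mA, confirming saturation.

saturation; I_C ≈ 5.5 mA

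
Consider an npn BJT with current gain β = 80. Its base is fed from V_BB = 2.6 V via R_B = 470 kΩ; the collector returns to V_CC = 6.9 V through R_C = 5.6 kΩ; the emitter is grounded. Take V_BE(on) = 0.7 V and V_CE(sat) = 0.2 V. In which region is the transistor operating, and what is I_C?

active; I_C ≈ 0.32 mA

Assume active. Base-emitter loop: I_B = (V_BB − V_BE)/R_B = (2.6 − 0.7)/470 = 0.00404 mA.
I_C = β·I_B = 80×0.00404 = 0.323 mA.
V_CE = V_CC − I_C·R_C = 6.9 − 0.323×5.6 = 5.09 V > V_CE(sat), so the active-region assumption holds.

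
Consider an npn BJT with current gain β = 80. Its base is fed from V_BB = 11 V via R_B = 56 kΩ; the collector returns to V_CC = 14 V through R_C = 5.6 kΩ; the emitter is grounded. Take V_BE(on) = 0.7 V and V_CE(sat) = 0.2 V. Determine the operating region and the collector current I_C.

Assume active: I_B = (11 − 0.7)/56 = 0.184 mA, giving I_C = β·I_B = 14.7 mA.
But then V_CE = 14 − 14.7×5.6 = -68.4 V < V_CE(sat) = 0.2 V — impossible in the active region.
So the transistor is saturated. With V_CE = 0.2 V, I_C = (V_CC − 0.2)/R_C = 13.8/5.6 = 2.46 mA.
Check: β·I_B = 14.7 mA > I_C = 2.46 mA, confirming saturation.

saturation; I_C ≈ 2.5 mA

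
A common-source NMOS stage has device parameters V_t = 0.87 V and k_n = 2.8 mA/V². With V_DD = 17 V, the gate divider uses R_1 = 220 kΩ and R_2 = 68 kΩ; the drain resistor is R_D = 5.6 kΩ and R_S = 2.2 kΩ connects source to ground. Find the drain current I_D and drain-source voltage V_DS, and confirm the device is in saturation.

V_G = V_DD·R_2/(R_1+R_2) = 17×68/288 = 4.01 V.
Assume saturation: I_D = (k_n/2)(V_GS − V_t)² with V_GS = V_G − I_D·R_S = 4.01 − 2.2·I_D.
Substituting gives 6.78·I_D² − 20.4·I_D + 13.8 = 0, with roots I_D = 1.04 or 1.97 mA.
The root I_D = 1.97 mA gives V_GS = -0.316 V ≤ V_t, so take I_D = 1.04 mA.
Then V_GS = 1.73 V and V_DS = V_DD − I_D(R_D+R_S) = 17 − 1.04×7.8 = 8.91 V.
Saturation requires V_DS ≥ V_GS − V_t = 0.861 V; 8.91 ≥ 0.861 ✓.

I_D ≈ 1 mA, V_DS ≈ 8.9 V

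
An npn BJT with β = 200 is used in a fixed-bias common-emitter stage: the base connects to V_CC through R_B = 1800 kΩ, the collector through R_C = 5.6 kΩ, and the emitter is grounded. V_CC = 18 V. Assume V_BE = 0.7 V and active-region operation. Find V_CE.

Base loop: V_CC = I_B·R_B + V_BE, so I_B = (18 − 0.7)/1800 kΩ = 0.00961 mA.
In the active region I_C = β·I_B = 200 × 0.00961 = 1.92 mA.
Collector loop: V_CE = V_CC − I_C·R_C = 18 − 1.92×5.6 = 7.24 V.
Since V_CE = 7.24 V > V_CE(sat) ≈ 0.2 V, the transistor is in the active region as assumed.

V_CE ≈ 7.2 V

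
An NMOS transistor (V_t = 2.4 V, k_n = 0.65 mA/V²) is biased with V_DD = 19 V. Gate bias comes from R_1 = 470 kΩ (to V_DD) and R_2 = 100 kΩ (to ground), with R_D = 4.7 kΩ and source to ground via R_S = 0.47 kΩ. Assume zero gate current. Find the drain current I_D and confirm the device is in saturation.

I_D ≈ 0.22 mA

V_G = V_DD·R_2/(R_1+R_2) = 19×100/570 = 3.33 V.
Assume saturation: I_D = (k_n/2)(V_GS − V_t)² with V_GS = V_G − I_D·R_S = 3.33 − 0.47·I_D.
Substituting gives 0.0718·I_D² − 1.29·I_D + 0.283 = 0, with roots I_D = 0.223 or 17.7 mA.
The root I_D = 17.7 mA gives V_GS = -4.98 V ≤ V_t, so take I_D = 0.223 mA.
Then V_GS = 3.23 V and V_DS = V_DD − I_D(R_D+R_S) = 19 − 0.223×5.17 = 17.8 V.
Saturation requires V_DS ≥ V_GS − V_t = 0.828 V; 17.8 ≥ 0.828 ✓.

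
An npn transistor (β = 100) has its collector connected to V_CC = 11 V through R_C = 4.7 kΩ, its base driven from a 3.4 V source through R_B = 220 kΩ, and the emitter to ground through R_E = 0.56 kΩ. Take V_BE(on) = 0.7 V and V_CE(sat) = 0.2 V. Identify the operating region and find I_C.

Assume active. Base-emitter loop: I_B = (V_BB − V_BE)/(R_B + (β+1)R_E) = (3.4 − 0.7)/(220 + 101×0.56) = 0.00976 mA.
I_C = β·I_B = 100×0.00976 = 0.976 mA.
V_CE = V_CC − I_C·R_C − I_E·R_E = 11 − 0.976×4.7 − 0.986×0.56 = 5.86 V > V_CE(sat), so the active-region assumption holds.

active; I_C ≈ 0.98 mA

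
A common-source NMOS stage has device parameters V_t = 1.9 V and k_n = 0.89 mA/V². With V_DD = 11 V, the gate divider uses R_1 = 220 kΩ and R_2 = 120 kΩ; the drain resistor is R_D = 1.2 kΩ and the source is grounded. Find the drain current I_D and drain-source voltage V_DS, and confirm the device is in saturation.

V_G = V_DD·R_2/(R_1+R_2) = 11×120/340 = 3.88 V. With the source grounded, V_GS = V_G = 3.88 V.
Assume saturation: I_D = (k_n/2)(V_GS − V_t)² = (0.89/2)×(3.88 − 1.9)² = 0.445×1.98² = 1.75 mA.
V_DS = V_DD − I_D·R_D = 11 − 1.75×1.2 = 8.9 V.
Saturation requires V_DS ≥ V_GS − V_t = 1.98 V; 8.9 ≥ 1.98 ✓.

I_D ≈ 1.7 mA, V_DS ≈ 8.9 V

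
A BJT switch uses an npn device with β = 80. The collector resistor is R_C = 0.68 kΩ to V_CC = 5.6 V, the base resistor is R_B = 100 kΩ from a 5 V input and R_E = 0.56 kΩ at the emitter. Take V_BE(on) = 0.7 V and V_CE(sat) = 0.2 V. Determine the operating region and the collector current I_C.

active; I_C ≈ 2.4 mA

Assume active. Base-emitter loop: I_B = (V_BB − V_BE)/(R_B + (β+1)R_E) = (5 − 0.7)/(100 + 81×0.56) = 0.0296 mA.
I_C = β·I_B = 80×0.0296 = 2.37 mA.
V_CE = V_CC − I_C·R_C − I_E·R_E = 5.6 − 2.37×0.68 − 2.4×0.56 = 2.65 V > V_CE(sat), so the active-region assumption holds.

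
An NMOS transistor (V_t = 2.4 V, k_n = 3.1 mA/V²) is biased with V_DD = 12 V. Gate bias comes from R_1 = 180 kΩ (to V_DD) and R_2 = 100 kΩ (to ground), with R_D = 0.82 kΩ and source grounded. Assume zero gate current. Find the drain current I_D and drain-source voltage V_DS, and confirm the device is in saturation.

I_D ≈ 5.5 mA, V_DS ≈ 7.5 V

V_G = V_DD·R_2/(R_1+R_2) = 12×100/280 = 4.29 V. With the source grounded, V_GS = V_G = 4.29 V.
Assume saturation: I_D = (k_n/2)(V_GS − V_t)² = (3.1/2)×(4.29 − 2.4)² = 1.55×1.89² = 5.51 mA.
V_DS = V_DD − I_D·R_D = 12 − 5.51×0.82 = 7.48 V.
Saturation requires V_DS ≥ V_GS − V_t = 1.89 V; 7.48 ≥ 1.89 ✓.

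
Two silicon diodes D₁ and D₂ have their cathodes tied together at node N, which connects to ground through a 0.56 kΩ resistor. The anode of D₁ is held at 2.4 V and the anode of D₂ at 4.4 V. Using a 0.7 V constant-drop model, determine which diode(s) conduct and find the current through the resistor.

Assume both conduct. Then node N would need to be at both 2.4−0.7 = 1.7 V and 4.4−0.7 = 3.7 V, which is impossible.
Assume only D₂ conducts: V_N = 4.4 − 0.7 = 3.7 V, so I_R = 3.7/0.56 = 6.61 mA.
Check D₁: its anode-to-cathode voltage is 2.4 − 3.7 = -1.3 V < 0.7 V, so it is off. The assumption is consistent.

Only D₂ conducts; I_R ≈ 6.6 mA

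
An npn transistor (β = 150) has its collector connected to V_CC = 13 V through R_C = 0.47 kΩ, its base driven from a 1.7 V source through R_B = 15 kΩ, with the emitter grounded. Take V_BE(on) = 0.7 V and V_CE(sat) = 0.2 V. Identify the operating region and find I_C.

active; I_C ≈ 10 mA

Assume active. Base-emitter loop: I_B = (V_BB − V_BE)/R_B = (1.7 − 0.7)/15 = 0.0667 mA.
I_C = β·I_B = 150×0.0667 = 10 mA.
V_CE = V_CC − I_C·R_C = 13 − 10×0.47 = 8.3 V > V_CE(sat), so the active-region assumption holds.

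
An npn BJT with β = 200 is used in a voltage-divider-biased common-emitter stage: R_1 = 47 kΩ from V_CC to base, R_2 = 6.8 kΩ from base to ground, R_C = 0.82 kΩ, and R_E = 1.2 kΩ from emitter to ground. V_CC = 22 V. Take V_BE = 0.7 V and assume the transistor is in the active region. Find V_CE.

Thevenize the base divider: V_Th = V_CC·R_2/(R_1+R_2) = 22×6.8/53.8 = 2.78 V, R_Th = R_1‖R_2 = 5.94 kΩ.
Base-emitter loop: V_Th = I_B·R_Th + V_BE + (β+1)I_B·R_E, so I_B = (2.78 − 0.7) / (5.94 + 201×1.2) = 0.00842 mA.
I_C = β·I_B = 200×0.00842 = 1.68 mA, and I_E = (β+1)I_B = 1.69 mA.
V_CE = V_CC − I_C·R_C − I_E·R_E = 22 − 1.68×0.82 − 1.69×1.2 = 18.6 V.
V_CE = 18.6 V > 0.2 V confirms active-region operation.

V_CE ≈ 19 V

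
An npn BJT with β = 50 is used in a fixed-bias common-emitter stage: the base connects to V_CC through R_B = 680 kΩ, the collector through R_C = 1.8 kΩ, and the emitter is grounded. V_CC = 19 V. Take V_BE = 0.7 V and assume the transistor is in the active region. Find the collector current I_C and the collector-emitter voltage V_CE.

Base loop: V_CC = I_B·R_B + V_BE, so I_B = (19 − 0.7)/680 kΩ = 0.0269 mA.
In the active region I_C = β·I_B = 50 × 0.0269 = 1.35 mA.
Collector loop: V_CE = V_CC − I_C·R_C = 19 − 1.35×1.8 = 16.6 V.
Since V_CE = 16.6 V > V_CE(sat) ≈ 0.2 V, the transistor is in the active region as assumed.

I_C ≈ 1.3 mA, V_CE ≈ 17 V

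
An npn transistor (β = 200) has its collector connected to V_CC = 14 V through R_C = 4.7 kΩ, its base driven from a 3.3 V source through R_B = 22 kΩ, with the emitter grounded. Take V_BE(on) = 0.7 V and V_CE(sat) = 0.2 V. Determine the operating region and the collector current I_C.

saturation; I_C ≈ 2.9 mA

Assume active: I_B = (3.3 − 0.7)/22 = 0.118 mA, giving I_C = β·I_B = 23.6 mA.
But then V_CE = 14 − 23.6×4.7 = -97.1 V < V_CE(sat) = 0.2 V — impossible in the active region.
So the transistor is saturated. With V_CE = 0.2 V, I_C = (V_CC − 0.2)/R_C = 13.8/4.7 = 2.94 mA.
Check: β·I_B = 23.6 mA > I_C = 2.94 mA, confirming saturation.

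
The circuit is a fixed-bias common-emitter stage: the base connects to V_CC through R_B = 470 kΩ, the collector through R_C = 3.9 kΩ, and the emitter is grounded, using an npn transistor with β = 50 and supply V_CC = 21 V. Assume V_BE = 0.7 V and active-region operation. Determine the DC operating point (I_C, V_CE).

Base loop: V_CC = I_B·R_B + V_BE, so I_B = (21 − 0.7)/470 kΩ = 0.0432 mA.
In the active region I_C = β·I_B = 50 × 0.0432 = 2.16 mA.
Collector loop: V_CE = V_CC − I_C·R_C = 21 − 2.16×3.9 = 12.6 V.
Since V_CE = 12.6 V > V_CE(sat) ≈ 0.2 V, the transistor is in the active region as assumed.

I_C ≈ 2.2 mA, V_CE ≈ 13 V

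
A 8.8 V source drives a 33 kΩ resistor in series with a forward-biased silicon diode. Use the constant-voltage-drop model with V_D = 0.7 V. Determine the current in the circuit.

KVL around the loop: 8.8 = V_D + I·R = 0.7 + I × 33 kΩ.
So I = (8.8 − 0.7) / 33 kΩ = 8.1 / 33 = 0.245 mA.

I ≈ 0.25 mA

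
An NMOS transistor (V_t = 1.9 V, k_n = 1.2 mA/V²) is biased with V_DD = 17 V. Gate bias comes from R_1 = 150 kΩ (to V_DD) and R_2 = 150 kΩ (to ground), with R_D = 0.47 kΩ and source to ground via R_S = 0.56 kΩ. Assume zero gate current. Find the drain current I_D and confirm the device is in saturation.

I_D ≈ 6.1 mA

V_G = V_DD·R_2/(R_1+R_2) = 17×150/300 = 8.5 V.
Assume saturation: I_D = (k_n/2)(V_GS − V_t)² with V_GS = V_G − I_D·R_S = 8.5 − 0.56·I_D.
Substituting gives 0.188·I_D² − 5.44·I_D + 26.1 = 0, with roots I_D = 6.09 or 22.8 mA.
The root I_D = 22.8 mA gives V_GS = -4.26 V ≤ V_t, so take I_D = 6.09 mA.
Then V_GS = 5.09 V and V_DS = V_DD − I_D(R_D+R_S) = 17 − 6.09×1.03 = 10.7 V.
Saturation requires V_DS ≥ V_GS − V_t = 3.19 V; 10.7 ≥ 3.19 ✓.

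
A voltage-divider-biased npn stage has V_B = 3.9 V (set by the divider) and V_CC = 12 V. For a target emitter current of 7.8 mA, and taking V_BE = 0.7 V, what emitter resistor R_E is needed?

V_E = V_B − V_BE = 3.9 − 0.7 = 3.2 V.
R_E = V_E / I_E = 3.2 / 7.8 = 0.41 kΩ.

R_E ≈ 0.41 kΩ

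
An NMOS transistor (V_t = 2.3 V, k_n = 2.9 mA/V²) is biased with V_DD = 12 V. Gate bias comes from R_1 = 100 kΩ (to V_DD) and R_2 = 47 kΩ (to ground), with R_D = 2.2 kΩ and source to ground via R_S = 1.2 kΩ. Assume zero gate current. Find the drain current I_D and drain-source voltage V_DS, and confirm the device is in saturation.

I_D ≈ 0.7 mA, V_DS ≈ 9.6 V

V_G = V_DD·R_2/(R_1+R_2) = 12×47/147 = 3.84 V.
Assume saturation: I_D = (k_n/2)(V_GS − V_t)² with V_GS = V_G − I_D·R_S = 3.84 − 1.2·I_D.
Substituting gives 2.09·I_D² − 6.35·I_D + 3.42 = 0, with roots I_D = 0.701 or 2.34 mA.
The root I_D = 2.34 mA gives V_GS = 1.03 V ≤ V_t, so take I_D = 0.701 mA.
Then V_GS = 3 V and V_DS = V_DD − I_D(R_D+R_S) = 12 − 0.701×3.4 = 9.62 V.
Saturation requires V_DS ≥ V_GS − V_t = 0.695 V; 9.62 ≥ 0.695 ✓.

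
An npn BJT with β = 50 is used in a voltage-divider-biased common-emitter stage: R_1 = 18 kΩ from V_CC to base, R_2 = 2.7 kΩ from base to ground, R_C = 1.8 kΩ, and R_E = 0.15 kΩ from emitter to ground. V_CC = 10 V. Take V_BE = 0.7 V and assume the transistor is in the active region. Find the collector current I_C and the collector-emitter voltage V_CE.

Thevenize the base divider: V_Th = V_CC·R_2/(R_1+R_2) = 10×2.7/20.7 = 1.3 V, R_Th = R_1‖R_2 = 2.35 kΩ.
Base-emitter loop: V_Th = I_B·R_Th + V_BE + (β+1)I_B·R_E, so I_B = (1.3 − 0.7) / (2.35 + 51×0.15) = 0.0604 mA.
I_C = β·I_B = 50×0.0604 = 3.02 mA, and I_E = (β+1)I_B = 3.08 mA.
V_CE = V_CC − I_C·R_C − I_E·R_E = 10 − 3.02×1.8 − 3.08×0.15 = 4.1 V.
V_CE = 4.1 V > 0.2 V confirms active-region operation.

I_C ≈ 3 mA, V_CE ≈ 4.1 V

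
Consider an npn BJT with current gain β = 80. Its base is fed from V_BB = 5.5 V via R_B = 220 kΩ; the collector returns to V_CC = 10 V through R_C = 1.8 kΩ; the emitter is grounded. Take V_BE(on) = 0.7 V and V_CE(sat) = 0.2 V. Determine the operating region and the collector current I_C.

active; I_C ≈ 1.7 mA

Assume active. Base-emitter loop: I_B = (V_BB − V_BE)/R_B = (5.5 − 0.7)/220 = 0.0218 mA.
I_C = β·I_B = 80×0.0218 = 1.75 mA.
V_CE = V_CC − I_C·R_C = 10 − 1.75×1.8 = 6.86 V > V_CE(sat), so the active-region assumption holds.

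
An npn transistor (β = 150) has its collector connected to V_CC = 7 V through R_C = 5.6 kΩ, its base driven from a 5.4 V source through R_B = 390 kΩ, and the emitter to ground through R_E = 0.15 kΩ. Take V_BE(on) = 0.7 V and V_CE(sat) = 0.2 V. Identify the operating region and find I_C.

saturation; I_C ≈ 1.2 mA

Assume active: I_B = (5.4 − 0.7)/(390 + 151×0.15) = 0.0114 mA, I_C = β·I_B = 1.71 mA.
Then V_CE = 7 − 1.71×5.6 − 1.72×0.15 = -2.83 V < 0.2 V — the active assumption fails.
Re-solve with V_CE = 0.2 V. KCL at the emitter: V_E/R_E = (V_BB−0.7−V_E)/R_B + (V_CC−0.2−V_E)/R_C, giving V_E = 0.179 V.
I_C = (V_CC − 0.2 − V_E)/R_C = (6.8 − 0.179)/5.6 = 1.18 mA.
Check: I_B = (4.7 − 0.179)/390 = 0.0116 mA, and β·I_B = 1.74 mA > I_C, confirming saturation.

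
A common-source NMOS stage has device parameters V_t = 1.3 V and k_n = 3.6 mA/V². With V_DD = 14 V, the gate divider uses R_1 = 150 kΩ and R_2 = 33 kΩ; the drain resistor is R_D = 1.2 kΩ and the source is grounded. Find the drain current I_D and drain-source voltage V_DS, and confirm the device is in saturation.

V_G = V_DD·R_2/(R_1+R_2) = 14×33/183 = 2.52 V. With the source grounded, V_GS = V_G = 2.52 V.
Assume saturation: I_D = (k_n/2)(V_GS − V_t)² = (3.6/2)×(2.52 − 1.3)² = 1.8×1.22² = 2.7 mA.
V_DS = V_DD − I_D·R_D = 14 − 2.7×1.2 = 10.8 V.
Saturation requires V_DS ≥ V_GS − V_t = 1.22 V; 10.8 ≥ 1.22 ✓.

I_D ≈ 2.7 mA, V_DS ≈ 11 V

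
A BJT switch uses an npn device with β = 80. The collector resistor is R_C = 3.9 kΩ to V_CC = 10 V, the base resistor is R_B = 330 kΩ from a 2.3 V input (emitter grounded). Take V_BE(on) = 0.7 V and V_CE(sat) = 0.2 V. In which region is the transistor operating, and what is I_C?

active; I_C ≈ 0.39 mA

Assume active. Base-emitter loop: I_B = (V_BB − V_BE)/R_B = (2.3 − 0.7)/330 = 0.00485 mA.
I_C = β·I_B = 80×0.00485 = 0.388 mA.
V_CE = V_CC − I_C·R_C = 10 − 0.388×3.9 = 8.49 V > V_CE(sat), so the active-region assumption holds.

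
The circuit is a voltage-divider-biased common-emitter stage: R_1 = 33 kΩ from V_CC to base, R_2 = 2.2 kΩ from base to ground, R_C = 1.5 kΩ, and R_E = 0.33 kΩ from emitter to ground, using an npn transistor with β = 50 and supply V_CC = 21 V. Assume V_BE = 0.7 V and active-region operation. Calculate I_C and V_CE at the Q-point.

I_C ≈ 1.6 mA, V_CE ≈ 18 V

Thevenize the base divider: V_Th = V_CC·R_2/(R_1+R_2) = 21×2.2/35.2 = 1.31 V, R_Th = R_1‖R_2 = 2.06 kΩ.
Base-emitter loop: V_Th = I_B·R_Th + V_BE + (β+1)I_B·R_E, so I_B = (1.31 − 0.7) / (2.06 + 51×0.33) = 0.0324 mA.
I_C = β·I_B = 50×0.0324 = 1.62 mA, and I_E = (β+1)I_B = 1.65 mA.
V_CE = V_CC − I_C·R_C − I_E·R_E = 21 − 1.62×1.5 − 1.65×0.33 = 18 V.
V_CE = 18 V > 0.2 V confirms active-region operation.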